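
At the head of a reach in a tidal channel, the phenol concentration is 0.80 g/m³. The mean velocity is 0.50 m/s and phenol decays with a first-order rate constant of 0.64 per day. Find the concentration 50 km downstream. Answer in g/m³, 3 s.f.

0.381 g/m³

Travel time t = 50 km / 0.50 m/s = 5e+04/0.50 = 1e+05 s = 1.157 d.
First-order decay: C = 0.80·exp(−0.64·1.157) = 0.80·0.4768 = 0.3814 g/m³.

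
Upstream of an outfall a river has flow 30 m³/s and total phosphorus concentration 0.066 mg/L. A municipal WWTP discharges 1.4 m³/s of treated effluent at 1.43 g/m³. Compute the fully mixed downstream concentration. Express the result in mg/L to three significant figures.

0.127 mg/L

Conservation of mass across the mixing zone: C = (1.4·1.43 + 30·0.066) / (1.4 + 30) = 3.982/31.4 = 0.1268 mg/L.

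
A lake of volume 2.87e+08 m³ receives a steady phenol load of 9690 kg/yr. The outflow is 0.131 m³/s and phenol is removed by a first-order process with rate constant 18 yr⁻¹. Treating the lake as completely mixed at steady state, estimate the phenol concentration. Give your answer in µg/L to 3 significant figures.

1.87 µg/L

Outflow Q = 0.131 m³/s × 3.156e+07 s/yr = 4.134e+06 m³/yr.
Steady-state CSTR mass balance: W = Q·C + k·V·C, so C = W/(Q + kV).
Q + kV = 4.134e+06 + 18·2.87e+08 = 5.17e+09 m³/yr.
C = 9690/5.17e+09 = 1.874e-06 kg/m³ = 0.001874 mg/L = 1.874 µg/L.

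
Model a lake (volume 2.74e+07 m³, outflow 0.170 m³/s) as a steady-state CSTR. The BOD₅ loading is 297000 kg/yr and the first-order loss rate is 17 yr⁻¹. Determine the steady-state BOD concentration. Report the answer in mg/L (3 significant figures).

Outflow Q = 0.170 m³/s × 3.156e+07 s/yr = 5.365e+06 m³/yr.
Steady-state CSTR mass balance: W = Q·C + k·V·C, so C = W/(Q + kV).
Q + kV = 5.365e+06 + 17·2.74e+07 = 4.712e+08 m³/yr.
C = 297000/4.712e+08 = 0.0006304 kg/m³ = 0.6304 mg/L.

0.630 mg/L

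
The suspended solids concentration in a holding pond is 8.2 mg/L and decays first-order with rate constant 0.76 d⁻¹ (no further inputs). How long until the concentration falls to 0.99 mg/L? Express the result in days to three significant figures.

2.78 d

t = ln(C₀/C)/k = ln(8.2/0.99)/0.76 = 2.114/0.76 = 2.782 d.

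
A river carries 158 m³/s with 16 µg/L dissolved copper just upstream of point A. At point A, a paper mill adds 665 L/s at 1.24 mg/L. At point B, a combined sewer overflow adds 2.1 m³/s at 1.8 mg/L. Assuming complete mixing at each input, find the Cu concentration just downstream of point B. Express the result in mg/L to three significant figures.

16 µg/L = 0.016 mg/L.
665 L/s = 0.665 m³/s.
After input A: C = (158·0.016 + 0.665·1.24) / 158.7 = 0.02113 mg/L.
After input B: C = (158.7·0.02113 + 2.1·1.8) / 160.8 = 0.04437 mg/L.

0.0444 mg/L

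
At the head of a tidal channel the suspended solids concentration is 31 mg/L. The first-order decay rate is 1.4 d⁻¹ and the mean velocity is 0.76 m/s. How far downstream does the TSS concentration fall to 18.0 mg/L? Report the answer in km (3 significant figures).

From C = C₀·e^(−kt), t = ln(C₀/C)/k = ln(31/18.0)/1.4 = 0.5436/1.4 = 0.3883 d.
Distance = v·t = 0.76 m/s × 3.355e+04 s = 2.55e+04 m = 25.5 km.

25.5 km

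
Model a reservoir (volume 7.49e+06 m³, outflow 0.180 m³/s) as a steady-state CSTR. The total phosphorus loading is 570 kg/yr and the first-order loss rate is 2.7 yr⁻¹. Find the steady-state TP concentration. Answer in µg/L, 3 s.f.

Outflow Q = 0.180 m³/s × 3.156e+07 s/yr = 5.68e+06 m³/yr.
Steady-state CSTR mass balance: W = Q·C + k·V·C, so C = W/(Q + kV).
Q + kV = 5.68e+06 + 2.7·7.49e+06 = 2.59e+07 m³/yr.
C = 570/2.59e+07 = 2.2e-05 kg/m³ = 0.022 mg/L = 22 µg/L.

22.0 µg/L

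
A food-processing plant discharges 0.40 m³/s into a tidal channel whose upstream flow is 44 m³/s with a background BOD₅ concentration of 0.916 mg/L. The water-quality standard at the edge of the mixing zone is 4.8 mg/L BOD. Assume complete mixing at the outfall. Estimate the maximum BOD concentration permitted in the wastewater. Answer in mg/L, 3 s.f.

432 mg/L

Mass balance: 4.8·44.4 = 0.4·Cₑ + 44·0.916.
Cₑ = (213.1 − 40.3) / 0.4 = 432 mg/L.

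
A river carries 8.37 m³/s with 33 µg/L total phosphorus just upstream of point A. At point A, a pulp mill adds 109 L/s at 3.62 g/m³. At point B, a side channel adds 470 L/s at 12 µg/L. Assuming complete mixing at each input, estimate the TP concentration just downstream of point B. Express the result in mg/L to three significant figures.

0.0756 mg/L

33 µg/L = 0.033 mg/L.
109 L/s = 0.109 m³/s.
After input A: C = (8.37·0.033 + 0.109·3.62) / 8.479 = 0.07911 mg/L.
470 L/s = 0.47 m³/s.
12 µg/L = 0.012 mg/L.
After input B: C = (8.479·0.07911 + 0.47·0.012) / 8.949 = 0.07559 mg/L.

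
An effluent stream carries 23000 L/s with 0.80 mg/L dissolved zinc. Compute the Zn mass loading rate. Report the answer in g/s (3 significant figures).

23000 L/s = 23 m³/s.
Mass flux = Q·C = 23 m³/s × 0.8 g/m³ = 18.4 g/s.

18.4 g/s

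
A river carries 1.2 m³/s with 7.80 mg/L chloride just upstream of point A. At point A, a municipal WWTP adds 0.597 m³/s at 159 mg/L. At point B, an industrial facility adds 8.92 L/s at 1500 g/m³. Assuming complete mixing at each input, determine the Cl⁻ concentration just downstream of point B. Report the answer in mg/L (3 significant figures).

65.2 mg/L

After input A: C = (1.2·7.8 + 0.597·159) / 1.797 = 58.03 mg/L.
8.92 L/s = 0.00892 m³/s.
After input B: C = (1.797·58.03 + 0.00892·1500) / 1.806 = 65.15 mg/L.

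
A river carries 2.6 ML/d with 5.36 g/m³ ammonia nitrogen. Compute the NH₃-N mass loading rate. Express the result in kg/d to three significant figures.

2.6 ML/d = 0.03009 m³/s.
Mass flux = Q·C = 0.03009 m³/s × 5.36 g/m³ = 0.1613 g/s.
= 0.1613 g/s × 86.4 = 13.94 kg/d.

13.9 kg/d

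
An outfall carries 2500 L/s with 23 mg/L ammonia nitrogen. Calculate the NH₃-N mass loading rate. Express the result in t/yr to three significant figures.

2500 L/s = 2.5 m³/s.
Mass flux = Q·C = 2.5 m³/s × 23 g/m³ = 57.5 g/s.
= 57.5 g/s × 31.56 = 1815 t/yr.

1810 t/yr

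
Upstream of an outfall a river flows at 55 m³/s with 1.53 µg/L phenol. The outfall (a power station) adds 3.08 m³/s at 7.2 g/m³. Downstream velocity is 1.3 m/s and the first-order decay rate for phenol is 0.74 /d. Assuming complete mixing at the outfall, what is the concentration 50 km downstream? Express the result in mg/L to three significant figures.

0.276 mg/L

1.53 µg/L = 0.00153 mg/L.
After complete mixing, C₀ = (3.08·7.2 + 55·0.00153) / 58.08 = 0.3833 mg/L.
Travel time t = 5e+04 m / 1.3 m/s = 3.846e+04 s = 0.4452 d.
C = 0.3833·exp(−0.74·0.4452) = 0.3833·0.7193 = 0.2757 mg/L.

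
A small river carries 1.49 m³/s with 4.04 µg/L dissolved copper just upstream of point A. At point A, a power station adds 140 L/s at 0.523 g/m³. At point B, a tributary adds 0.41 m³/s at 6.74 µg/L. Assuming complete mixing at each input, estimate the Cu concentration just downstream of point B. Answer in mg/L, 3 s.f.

4.04 µg/L = 0.00404 mg/L.
140 L/s = 0.14 m³/s.
After input A: C = (1.49·0.00404 + 0.14·0.523) / 1.63 = 0.04861 mg/L.
6.74 µg/L = 0.00674 mg/L.
After input B: C = (1.63·0.04861 + 0.41·0.00674) / 2.04 = 0.0402 mg/L.

0.0402 mg/L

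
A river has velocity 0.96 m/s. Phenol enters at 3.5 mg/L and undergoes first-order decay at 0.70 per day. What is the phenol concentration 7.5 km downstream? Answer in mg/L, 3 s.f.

Travel time t = 7.5 km / 0.96 m/s = 7500/0.96 = 7812 s = 0.09042 d.
First-order decay: C = 3.5·exp(−0.70·0.09042) = 3.5·0.9387 = 3.285 mg/L.

3.29 mg/L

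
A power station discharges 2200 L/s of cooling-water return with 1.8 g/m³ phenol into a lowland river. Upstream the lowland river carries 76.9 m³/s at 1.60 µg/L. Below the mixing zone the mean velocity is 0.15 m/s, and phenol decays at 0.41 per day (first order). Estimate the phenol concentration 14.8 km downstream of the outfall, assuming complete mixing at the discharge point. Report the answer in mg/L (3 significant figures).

2200 L/s = 2.2 m³/s.
1.60 µg/L = 0.0016 mg/L.
After complete mixing, C₀ = (2.2·1.8 + 76.9·0.0016) / 79.1 = 0.05162 mg/L.
Travel time t = 1.48e+04 m / 0.15 m/s = 9.867e+04 s = 1.142 d.
C = 0.05162·exp(−0.41·1.142) = 0.05162·0.6261 = 0.03232 mg/L.

0.0323 mg/L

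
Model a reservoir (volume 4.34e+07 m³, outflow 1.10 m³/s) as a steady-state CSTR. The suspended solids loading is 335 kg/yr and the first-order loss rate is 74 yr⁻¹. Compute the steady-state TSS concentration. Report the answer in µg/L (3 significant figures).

0.103 µg/L

Outflow Q = 1.10 m³/s × 3.156e+07 s/yr = 3.471e+07 m³/yr.
Steady-state CSTR mass balance: W = Q·C + k·V·C, so C = W/(Q + kV).
Q + kV = 3.471e+07 + 74·4.34e+07 = 3.246e+09 m³/yr.
C = 335/3.246e+09 = 1.032e-07 kg/m³ = 0.0001032 mg/L = 0.1032 µg/L.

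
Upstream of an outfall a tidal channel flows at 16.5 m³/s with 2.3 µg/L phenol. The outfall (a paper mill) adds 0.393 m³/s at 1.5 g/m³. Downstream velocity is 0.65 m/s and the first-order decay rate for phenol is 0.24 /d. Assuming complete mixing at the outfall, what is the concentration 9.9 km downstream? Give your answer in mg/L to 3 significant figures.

0.0356 mg/L

2.3 µg/L = 0.0023 mg/L.
After complete mixing, C₀ = (0.393·1.5 + 16.5·0.0023) / 16.89 = 0.03714 mg/L.
Travel time t = 9900 m / 0.65 m/s = 1.523e+04 s = 0.1763 d.
C = 0.03714·exp(−0.24·0.1763) = 0.03714·0.9586 = 0.0356 mg/L.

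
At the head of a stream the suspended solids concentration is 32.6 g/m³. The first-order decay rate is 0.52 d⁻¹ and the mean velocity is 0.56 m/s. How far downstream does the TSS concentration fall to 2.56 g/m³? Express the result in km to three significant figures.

237 km

From C = C₀·e^(−kt), t = ln(C₀/C)/k = ln(32.6/2.56)/0.52 = 2.544/0.52 = 4.893 d.
Distance = v·t = 0.56 m/s × 4.227e+05 s = 2.367e+05 m = 236.7 km.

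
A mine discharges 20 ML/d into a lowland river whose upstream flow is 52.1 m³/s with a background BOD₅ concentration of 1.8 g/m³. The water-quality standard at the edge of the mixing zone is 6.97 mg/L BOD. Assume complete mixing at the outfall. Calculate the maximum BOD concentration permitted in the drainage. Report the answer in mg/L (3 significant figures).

20 ML/d = 0.2315 m³/s.
Mass balance: 6.97·52.33 = 0.2315·Cₑ + 52.1·1.8.
Cₑ = (364.8 − 93.78) / 0.2315 = 1171 mg/L.

1170 mg/L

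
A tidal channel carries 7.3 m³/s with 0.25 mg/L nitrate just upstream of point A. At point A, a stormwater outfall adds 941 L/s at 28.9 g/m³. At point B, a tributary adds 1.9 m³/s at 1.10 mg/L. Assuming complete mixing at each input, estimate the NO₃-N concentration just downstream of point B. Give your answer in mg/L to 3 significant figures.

3.07 mg/L

941 L/s = 0.941 m³/s.
After input A: C = (7.3·0.25 + 0.941·28.9) / 8.241 = 3.521 mg/L.
After input B: C = (8.241·3.521 + 1.9·1.1) / 10.14 = 3.068 mg/L.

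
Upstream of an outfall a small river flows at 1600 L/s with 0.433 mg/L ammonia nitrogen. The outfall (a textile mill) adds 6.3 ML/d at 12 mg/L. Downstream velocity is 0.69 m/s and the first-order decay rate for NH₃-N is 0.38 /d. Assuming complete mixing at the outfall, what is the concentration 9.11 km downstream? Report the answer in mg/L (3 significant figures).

6.3 ML/d = 0.07292 m³/s.
1600 L/s = 1.6 m³/s.
After complete mixing, C₀ = (0.07292·12 + 1.6·0.433) / 1.673 = 0.9372 mg/L.
Travel time t = 9110 m / 0.69 m/s = 1.32e+04 s = 0.1528 d.
C = 0.9372·exp(−0.38·0.1528) = 0.9372·0.9436 = 0.8843 mg/L.

0.884 mg/L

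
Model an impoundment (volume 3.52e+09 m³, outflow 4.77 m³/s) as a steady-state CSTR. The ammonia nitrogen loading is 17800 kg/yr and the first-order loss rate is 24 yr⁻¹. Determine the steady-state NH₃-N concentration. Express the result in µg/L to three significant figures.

Outflow Q = 4.77 m³/s × 3.156e+07 s/yr = 1.505e+08 m³/yr.
Steady-state CSTR mass balance: W = Q·C + k·V·C, so C = W/(Q + kV).
Q + kV = 1.505e+08 + 24·3.52e+09 = 8.463e+10 m³/yr.
C = 17800/8.463e+10 = 2.103e-07 kg/m³ = 0.0002103 mg/L = 0.2103 µg/L.

0.210 µg/L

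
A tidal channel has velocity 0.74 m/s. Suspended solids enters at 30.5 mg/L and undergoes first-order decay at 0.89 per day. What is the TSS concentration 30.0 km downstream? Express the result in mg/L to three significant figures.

Travel time t = 30.0 km / 0.74 m/s = 3e+04/0.74 = 4.054e+04 s = 0.4692 d.
First-order decay: C = 30.5·exp(−0.89·0.4692) = 30.5·0.6586 = 20.09 mg/L.

20.1 mg/L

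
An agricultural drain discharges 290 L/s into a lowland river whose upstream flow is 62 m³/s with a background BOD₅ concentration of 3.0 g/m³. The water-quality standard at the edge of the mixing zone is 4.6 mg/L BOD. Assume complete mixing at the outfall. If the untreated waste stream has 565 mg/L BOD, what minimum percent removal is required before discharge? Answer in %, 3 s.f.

38.6 %

290 L/s = 0.29 m³/s.
Mass balance: 4.6·62.29 = 0.29·Cₑ + 62·3.
Cₑ = (286.5 − 186) / 0.29 = 346.7 mg/L.
Required removal = 1 − 346.7/565 = 38.64 %.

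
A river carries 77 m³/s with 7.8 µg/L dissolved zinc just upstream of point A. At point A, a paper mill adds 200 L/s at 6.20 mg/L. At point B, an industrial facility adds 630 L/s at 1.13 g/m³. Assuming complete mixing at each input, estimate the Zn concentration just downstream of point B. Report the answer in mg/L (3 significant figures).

7.8 µg/L = 0.0078 mg/L.
200 L/s = 0.2 m³/s.
After input A: C = (77·0.0078 + 0.2·6.2) / 77.2 = 0.02384 mg/L.
630 L/s = 0.63 m³/s.
After input B: C = (77.2·0.02384 + 0.63·1.13) / 77.83 = 0.0328 mg/L.

0.0328 mg/L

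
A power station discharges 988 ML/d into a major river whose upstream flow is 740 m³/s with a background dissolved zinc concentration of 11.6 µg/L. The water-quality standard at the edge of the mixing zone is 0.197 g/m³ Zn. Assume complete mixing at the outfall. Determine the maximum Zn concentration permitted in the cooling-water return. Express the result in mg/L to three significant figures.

12.2 mg/L

988 ML/d = 11.44 m³/s.
11.6 µg/L = 0.0116 mg/L.
Mass balance: 0.197·751.4 = 11.44·Cₑ + 740·0.0116.
Cₑ = (148 − 8.584) / 11.44 = 12.19 mg/L.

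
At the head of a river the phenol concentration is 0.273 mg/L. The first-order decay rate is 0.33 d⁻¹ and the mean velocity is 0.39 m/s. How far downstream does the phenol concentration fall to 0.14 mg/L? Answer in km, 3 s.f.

68.2 km

From C = C₀·e^(−kt), t = ln(C₀/C)/k = ln(0.273/0.14)/0.33 = 0.6678/0.33 = 2.024 d.
Distance = v·t = 0.39 m/s × 1.748e+05 s = 6.819e+04 m = 68.19 km.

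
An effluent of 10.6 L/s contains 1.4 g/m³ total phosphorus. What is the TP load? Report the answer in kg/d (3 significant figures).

10.6 L/s = 0.0106 m³/s.
Mass flux = Q·C = 0.0106 m³/s × 1.4 g/m³ = 0.01484 g/s.
= 0.01484 g/s × 86.4 = 1.282 kg/d.

1.28 kg/d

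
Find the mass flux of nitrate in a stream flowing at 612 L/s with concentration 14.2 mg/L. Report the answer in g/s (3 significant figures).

612 L/s = 0.612 m³/s.
Mass flux = Q·C = 0.612 m³/s × 14.2 g/m³ = 8.69 g/s.

8.69 g/s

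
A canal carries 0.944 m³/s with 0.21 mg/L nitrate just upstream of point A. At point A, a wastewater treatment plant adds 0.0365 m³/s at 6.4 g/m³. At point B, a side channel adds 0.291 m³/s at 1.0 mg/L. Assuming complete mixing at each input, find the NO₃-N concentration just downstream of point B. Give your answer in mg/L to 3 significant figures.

0.568 mg/L

After input A: C = (0.944·0.21 + 0.0365·6.4) / 0.9805 = 0.4404 mg/L.
After input B: C = (0.9805·0.4404 + 0.291·1) / 1.271 = 0.5685 mg/L.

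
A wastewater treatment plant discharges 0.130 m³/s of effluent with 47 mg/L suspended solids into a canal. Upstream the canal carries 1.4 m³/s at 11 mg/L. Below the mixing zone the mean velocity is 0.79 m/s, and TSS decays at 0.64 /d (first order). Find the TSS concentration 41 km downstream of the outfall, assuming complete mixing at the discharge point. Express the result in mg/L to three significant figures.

9.57 mg/L

After complete mixing, C₀ = (0.13·47 + 1.4·11) / 1.53 = 14.06 mg/L.
Travel time t = 4.1e+04 m / 0.79 m/s = 5.19e+04 s = 0.6007 d.
C = 14.06·exp(−0.64·0.6007) = 14.06·0.6808 = 9.572 mg/L.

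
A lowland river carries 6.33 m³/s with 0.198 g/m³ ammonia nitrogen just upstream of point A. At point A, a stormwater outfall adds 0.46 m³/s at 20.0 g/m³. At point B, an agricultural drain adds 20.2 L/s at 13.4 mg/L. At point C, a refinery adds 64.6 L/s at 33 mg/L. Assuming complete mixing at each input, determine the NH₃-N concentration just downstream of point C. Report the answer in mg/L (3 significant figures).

After input A: C = (6.33·0.198 + 0.46·20) / 6.79 = 1.54 mg/L.
20.2 L/s = 0.0202 m³/s.
After input B: C = (6.79·1.54 + 0.0202·13.4) / 6.81 = 1.575 mg/L.
64.6 L/s = 0.0646 m³/s.
After input C: C = (6.81·1.575 + 0.0646·33) / 6.875 = 1.87 mg/L.

1.87 mg/L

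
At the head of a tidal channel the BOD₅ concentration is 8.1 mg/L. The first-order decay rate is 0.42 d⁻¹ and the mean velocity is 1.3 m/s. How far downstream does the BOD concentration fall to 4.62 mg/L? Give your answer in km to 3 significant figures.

From C = C₀·e^(−kt), t = ln(C₀/C)/k = ln(8.1/4.62)/0.42 = 0.5615/0.42 = 1.337 d.
Distance = v·t = 1.3 m/s × 1.155e+05 s = 1.502e+05 m = 150.2 km.

150 km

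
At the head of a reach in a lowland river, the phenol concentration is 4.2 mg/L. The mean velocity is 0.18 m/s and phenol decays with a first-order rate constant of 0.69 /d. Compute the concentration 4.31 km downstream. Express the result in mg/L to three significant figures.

3.47 mg/L

Travel time t = 4.31 km / 0.18 m/s = 4310/0.18 = 2.394e+04 s = 0.2771 d.
First-order decay: C = 4.2·exp(−0.69·0.2771) = 4.2·0.8259 = 3.469 mg/L.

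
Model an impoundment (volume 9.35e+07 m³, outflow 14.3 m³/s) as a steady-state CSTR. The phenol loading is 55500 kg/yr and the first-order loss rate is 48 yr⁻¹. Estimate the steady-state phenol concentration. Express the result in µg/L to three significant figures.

11.2 µg/L

Outflow Q = 14.3 m³/s × 3.156e+07 s/yr = 4.513e+08 m³/yr.
Steady-state CSTR mass balance: W = Q·C + k·V·C, so C = W/(Q + kV).
Q + kV = 4.513e+08 + 48·9.35e+07 = 4.939e+09 m³/yr.
C = 55500/4.939e+09 = 1.124e-05 kg/m³ = 0.01124 mg/L = 11.24 µg/L.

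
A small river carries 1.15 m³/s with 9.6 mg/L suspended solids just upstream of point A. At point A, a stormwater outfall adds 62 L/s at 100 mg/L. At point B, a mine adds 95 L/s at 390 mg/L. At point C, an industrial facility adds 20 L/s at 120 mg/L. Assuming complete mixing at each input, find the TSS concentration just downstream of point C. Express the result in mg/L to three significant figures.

42.7 mg/L

62 L/s = 0.062 m³/s.
After input A: C = (1.15·9.6 + 0.062·100) / 1.212 = 14.22 mg/L.
95 L/s = 0.095 m³/s.
After input B: C = (1.212·14.22 + 0.095·390) / 1.307 = 41.54 mg/L.
20 L/s = 0.02 m³/s.
After input C: C = (1.307·41.54 + 0.02·120) / 1.327 = 42.72 mg/L.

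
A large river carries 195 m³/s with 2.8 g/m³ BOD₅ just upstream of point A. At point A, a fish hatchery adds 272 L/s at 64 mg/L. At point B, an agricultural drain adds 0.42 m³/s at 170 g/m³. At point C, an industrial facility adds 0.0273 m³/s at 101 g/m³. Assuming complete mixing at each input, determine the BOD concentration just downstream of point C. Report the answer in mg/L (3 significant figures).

3.26 mg/L

272 L/s = 0.272 m³/s.
After input A: C = (195·2.8 + 0.272·64) / 195.3 = 2.885 mg/L.
After input B: C = (195.3·2.885 + 0.42·170) / 195.7 = 3.244 mg/L.
After input C: C = (195.7·3.244 + 0.0273·101) / 195.7 = 3.258 mg/L.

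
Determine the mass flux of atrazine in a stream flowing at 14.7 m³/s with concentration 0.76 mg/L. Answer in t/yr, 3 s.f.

353 t/yr

Mass flux = Q·C = 14.7 m³/s × 0.76 g/m³ = 11.17 g/s.
= 11.17 g/s × 31.56 = 352.6 t/yr.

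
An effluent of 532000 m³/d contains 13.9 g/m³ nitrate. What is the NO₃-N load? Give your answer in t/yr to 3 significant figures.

2700 t/yr

532000 m³/d = 6.157 m³/s.
Mass flux = Q·C = 6.157 m³/s × 13.9 g/m³ = 85.59 g/s.
= 85.59 g/s × 31.56 = 2701 t/yr.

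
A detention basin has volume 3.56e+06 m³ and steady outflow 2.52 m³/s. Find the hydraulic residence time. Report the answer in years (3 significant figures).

0.0448 yr

Q = 2.52 m³/s × 3.156e+07 s/yr = 7.953e+07 m³/yr.
Hydraulic residence time τ = V/Q = 3.56e+06/7.953e+07 = 0.04477 yr.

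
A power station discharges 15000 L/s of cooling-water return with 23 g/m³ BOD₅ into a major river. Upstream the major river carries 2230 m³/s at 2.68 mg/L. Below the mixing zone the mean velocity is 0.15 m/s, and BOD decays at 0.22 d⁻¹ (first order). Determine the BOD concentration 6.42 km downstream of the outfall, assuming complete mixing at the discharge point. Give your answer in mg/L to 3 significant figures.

2.53 mg/L

15000 L/s = 15 m³/s.
After complete mixing, C₀ = (15·23 + 2230·2.68) / 2245 = 2.816 mg/L.
Travel time t = 6420 m / 0.15 m/s = 4.28e+04 s = 0.4954 d.
C = 2.816·exp(−0.22·0.4954) = 2.816·0.8967 = 2.525 mg/L.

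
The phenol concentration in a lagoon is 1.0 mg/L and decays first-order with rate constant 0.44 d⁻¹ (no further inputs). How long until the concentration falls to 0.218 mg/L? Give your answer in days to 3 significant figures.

t = ln(C₀/C)/k = ln(1.0/0.218)/0.44 = 1.523/0.44 = 3.462 d.

3.46 d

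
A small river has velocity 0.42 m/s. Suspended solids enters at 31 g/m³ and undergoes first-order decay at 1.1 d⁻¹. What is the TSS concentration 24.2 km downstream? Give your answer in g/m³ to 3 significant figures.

Travel time t = 24.2 km / 0.42 m/s = 2.42e+04/0.42 = 5.762e+04 s = 0.6669 d.
First-order decay: C = 31·exp(−1.1·0.6669) = 31·0.4802 = 14.89 g/m³.

14.9 g/m³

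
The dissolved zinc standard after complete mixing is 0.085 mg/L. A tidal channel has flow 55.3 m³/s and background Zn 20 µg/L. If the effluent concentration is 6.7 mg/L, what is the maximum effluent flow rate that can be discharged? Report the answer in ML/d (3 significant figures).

46.9 ML/d

20 µg/L = 0.02 mg/L.
Mass balance at complete mixing: C_std·(Q_w + Q_r) = Q_w·C_e + Q_r·C_b.
Rearranging, Q_w = Q_r·(C_std − C_b)/(C_e − C_std) = 55.3·(0.085 − 0.02) / (6.7 − 0.085) = 0.5434 m³/s.
= 46.95 ML/d.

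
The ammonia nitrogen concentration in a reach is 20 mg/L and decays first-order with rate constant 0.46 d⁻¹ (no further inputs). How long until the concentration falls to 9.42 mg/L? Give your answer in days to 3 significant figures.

1.64 d

t = ln(C₀/C)/k = ln(20/9.42)/0.46 = 0.7529/0.46 = 1.637 d.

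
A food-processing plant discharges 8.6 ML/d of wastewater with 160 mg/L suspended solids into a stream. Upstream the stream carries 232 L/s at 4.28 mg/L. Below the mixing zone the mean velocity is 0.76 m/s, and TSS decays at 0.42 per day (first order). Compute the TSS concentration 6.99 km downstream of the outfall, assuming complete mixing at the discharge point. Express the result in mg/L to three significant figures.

8.6 ML/d = 0.09954 m³/s.
232 L/s = 0.232 m³/s.
After complete mixing, C₀ = (0.09954·160 + 0.232·4.28) / 0.3315 = 51.03 mg/L.
Travel time t = 6990 m / 0.76 m/s = 9197 s = 0.1065 d.
C = 51.03·exp(−0.42·0.1065) = 51.03·0.9563 = 48.8 mg/L.

48.8 mg/L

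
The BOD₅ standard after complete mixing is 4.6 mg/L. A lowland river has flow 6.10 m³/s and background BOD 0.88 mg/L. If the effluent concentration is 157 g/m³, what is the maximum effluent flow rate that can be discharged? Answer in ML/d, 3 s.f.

Mass balance at complete mixing: C_std·(Q_w + Q_r) = Q_w·C_e + Q_r·C_b.
Rearranging, Q_w = Q_r·(C_std − C_b)/(C_e − C_std) = 6.10·(4.6 − 0.88) / (157 − 4.6) = 0.1489 m³/s.
= 12.86 ML/d.

12.9 ML/d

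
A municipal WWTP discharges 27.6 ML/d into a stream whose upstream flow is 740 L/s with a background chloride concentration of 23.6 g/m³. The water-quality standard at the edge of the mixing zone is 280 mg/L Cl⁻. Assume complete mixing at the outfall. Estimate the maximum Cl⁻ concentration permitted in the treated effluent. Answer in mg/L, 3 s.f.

27.6 ML/d = 0.3194 m³/s.
740 L/s = 0.74 m³/s.
Mass balance: 280·1.059 = 0.3194·Cₑ + 0.74·23.6.
Cₑ = (296.6 − 17.46) / 0.3194 = 874 mg/L.

874 mg/L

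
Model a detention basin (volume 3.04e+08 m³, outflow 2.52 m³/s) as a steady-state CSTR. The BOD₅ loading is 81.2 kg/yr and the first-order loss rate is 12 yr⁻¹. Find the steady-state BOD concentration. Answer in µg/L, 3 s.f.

0.0218 µg/L

Outflow Q = 2.52 m³/s × 3.156e+07 s/yr = 7.953e+07 m³/yr.
Steady-state CSTR mass balance: W = Q·C + k·V·C, so C = W/(Q + kV).
Q + kV = 7.953e+07 + 12·3.04e+08 = 3.728e+09 m³/yr.
C = 81.2/3.728e+09 = 2.178e-08 kg/m³ = 2.178e-05 mg/L = 0.02178 µg/L.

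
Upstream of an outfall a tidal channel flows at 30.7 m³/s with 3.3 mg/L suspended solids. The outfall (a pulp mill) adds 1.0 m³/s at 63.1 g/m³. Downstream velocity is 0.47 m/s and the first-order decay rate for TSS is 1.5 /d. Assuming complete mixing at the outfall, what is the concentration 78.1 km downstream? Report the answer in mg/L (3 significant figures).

After complete mixing, C₀ = (1·63.1 + 30.7·3.3) / 31.7 = 5.186 mg/L.
Travel time t = 7.81e+04 m / 0.47 m/s = 1.662e+05 s = 1.923 d.
C = 5.186·exp(−1.5·1.923) = 5.186·0.05586 = 0.2897 mg/L.

0.290 mg/L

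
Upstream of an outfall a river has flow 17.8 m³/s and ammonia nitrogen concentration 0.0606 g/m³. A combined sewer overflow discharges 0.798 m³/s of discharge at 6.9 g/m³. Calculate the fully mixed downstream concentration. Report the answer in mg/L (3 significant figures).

By mass balance at complete mixing, C = (0.798·6.9 + 17.8·0.0606) / (0.798 + 17.8) = 6.585/18.6 = 0.3541 mg/L.

0.354 mg/L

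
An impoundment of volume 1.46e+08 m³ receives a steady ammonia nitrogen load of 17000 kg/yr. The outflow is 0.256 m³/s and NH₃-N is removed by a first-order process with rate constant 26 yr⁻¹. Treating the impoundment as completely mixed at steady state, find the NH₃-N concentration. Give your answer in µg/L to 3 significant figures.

4.47 µg/L

Outflow Q = 0.256 m³/s × 3.156e+07 s/yr = 8.079e+06 m³/yr.
Steady-state CSTR mass balance: W = Q·C + k·V·C, so C = W/(Q + kV).
Q + kV = 8.079e+06 + 26·1.46e+08 = 3.804e+09 m³/yr.
C = 17000/3.804e+09 = 4.469e-06 kg/m³ = 0.004469 mg/L = 4.469 µg/L.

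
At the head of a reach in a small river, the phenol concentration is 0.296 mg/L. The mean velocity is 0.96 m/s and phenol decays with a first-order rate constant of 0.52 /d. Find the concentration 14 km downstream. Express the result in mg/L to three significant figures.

0.271 mg/L

Travel time t = 14 km / 0.96 m/s = 1.4e+04/0.96 = 1.458e+04 s = 0.1688 d.
First-order decay: C = 0.296·exp(−0.52·0.1688) = 0.296·0.916 = 0.2711 mg/L.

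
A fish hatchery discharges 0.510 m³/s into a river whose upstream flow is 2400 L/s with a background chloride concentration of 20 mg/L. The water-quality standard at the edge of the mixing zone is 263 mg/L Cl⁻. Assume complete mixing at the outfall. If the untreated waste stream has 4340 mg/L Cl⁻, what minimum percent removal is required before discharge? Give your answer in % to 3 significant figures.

67.6 %

2400 L/s = 2.4 m³/s.
Mass balance: 263·2.91 = 0.51·Cₑ + 2.4·20.
Cₑ = (765.3 − 48) / 0.51 = 1407 mg/L.
Required removal = 1 − 1407/4340 = 67.59 %.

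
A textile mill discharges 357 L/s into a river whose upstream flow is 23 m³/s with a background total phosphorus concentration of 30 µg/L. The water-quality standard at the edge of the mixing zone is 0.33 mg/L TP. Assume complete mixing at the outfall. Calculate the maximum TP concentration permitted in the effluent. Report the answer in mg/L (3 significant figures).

357 L/s = 0.357 m³/s.
30 µg/L = 0.03 mg/L.
Mass balance: 0.33·23.36 = 0.357·Cₑ + 23·0.03.
Cₑ = (7.708 − 0.69) / 0.357 = 19.66 mg/L.

19.7 mg/L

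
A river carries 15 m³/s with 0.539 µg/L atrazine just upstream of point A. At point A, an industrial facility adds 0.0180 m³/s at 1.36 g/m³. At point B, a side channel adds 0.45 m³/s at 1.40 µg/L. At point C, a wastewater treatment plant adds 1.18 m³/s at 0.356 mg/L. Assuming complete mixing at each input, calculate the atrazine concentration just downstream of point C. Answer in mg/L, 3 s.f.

0.539 µg/L = 0.000539 mg/L.
After input A: C = (15·0.000539 + 0.018·1.36) / 15.02 = 0.002168 mg/L.
1.40 µg/L = 0.0014 mg/L.
After input B: C = (15.02·0.002168 + 0.45·0.0014) / 15.47 = 0.002146 mg/L.
After input C: C = (15.47·0.002146 + 1.18·0.356) / 16.65 = 0.02723 mg/L.

0.0272 mg/L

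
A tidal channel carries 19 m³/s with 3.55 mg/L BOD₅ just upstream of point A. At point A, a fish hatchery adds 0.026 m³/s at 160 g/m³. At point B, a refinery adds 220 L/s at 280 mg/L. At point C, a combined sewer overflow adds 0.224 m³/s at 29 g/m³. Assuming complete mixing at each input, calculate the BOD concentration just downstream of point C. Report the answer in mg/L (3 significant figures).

After input A: C = (19·3.55 + 0.026·160) / 19.03 = 3.764 mg/L.
220 L/s = 0.22 m³/s.
After input B: C = (19.03·3.764 + 0.22·280) / 19.25 = 6.921 mg/L.
After input C: C = (19.25·6.921 + 0.224·29) / 19.47 = 7.175 mg/L.

7.18 mg/L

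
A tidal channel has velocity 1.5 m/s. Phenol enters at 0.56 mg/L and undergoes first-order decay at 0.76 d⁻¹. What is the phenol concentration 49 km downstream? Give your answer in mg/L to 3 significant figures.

0.420 mg/L

Travel time t = 49 km / 1.5 m/s = 4.9e+04/1.5 = 3.267e+04 s = 0.3781 d.
First-order decay: C = 0.56·exp(−0.76·0.3781) = 0.56·0.7503 = 0.4201 mg/L.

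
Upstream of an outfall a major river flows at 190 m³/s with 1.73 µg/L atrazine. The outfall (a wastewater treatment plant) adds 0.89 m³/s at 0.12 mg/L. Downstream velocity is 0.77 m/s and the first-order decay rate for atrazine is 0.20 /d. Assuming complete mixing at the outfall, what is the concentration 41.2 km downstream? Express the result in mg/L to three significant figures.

1.73 µg/L = 0.00173 mg/L.
After complete mixing, C₀ = (0.89·0.12 + 190·0.00173) / 190.9 = 0.002281 mg/L.
Travel time t = 4.12e+04 m / 0.77 m/s = 5.351e+04 s = 0.6193 d.
C = 0.002281·exp(−0.20·0.6193) = 0.002281·0.8835 = 0.002016 mg/L.

0.00202 mg/L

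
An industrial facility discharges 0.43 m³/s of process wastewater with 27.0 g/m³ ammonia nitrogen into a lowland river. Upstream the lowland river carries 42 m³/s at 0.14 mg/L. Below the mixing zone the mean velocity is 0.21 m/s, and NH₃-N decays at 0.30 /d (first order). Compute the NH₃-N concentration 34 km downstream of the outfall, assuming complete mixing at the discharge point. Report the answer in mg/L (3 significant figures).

After complete mixing, C₀ = (0.43·27 + 42·0.14) / 42.43 = 0.4122 mg/L.
Travel time t = 3.4e+04 m / 0.21 m/s = 1.619e+05 s = 1.874 d.
C = 0.4122·exp(−0.30·1.874) = 0.4122·0.57 = 0.2349 mg/L.

0.235 mg/L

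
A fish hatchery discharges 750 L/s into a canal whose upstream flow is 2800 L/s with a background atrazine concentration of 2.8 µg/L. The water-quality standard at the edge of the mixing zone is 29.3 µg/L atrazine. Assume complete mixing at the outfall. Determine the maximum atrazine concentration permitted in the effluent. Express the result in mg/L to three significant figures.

750 L/s = 0.75 m³/s.
2800 L/s = 2.8 m³/s.
2.8 µg/L = 0.0028 mg/L.
29.3 µg/L = 0.0293 mg/L.
Mass balance: 0.0293·3.55 = 0.75·Cₑ + 2.8·0.0028.
Cₑ = (0.104 − 0.00784) / 0.75 = 0.1282 mg/L.

0.128 mg/L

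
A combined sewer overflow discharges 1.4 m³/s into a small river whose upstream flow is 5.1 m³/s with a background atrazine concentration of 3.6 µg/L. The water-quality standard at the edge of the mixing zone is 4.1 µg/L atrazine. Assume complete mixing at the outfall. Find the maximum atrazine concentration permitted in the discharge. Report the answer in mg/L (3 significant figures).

0.00592 mg/L

3.6 µg/L = 0.0036 mg/L.
4.1 µg/L = 0.0041 mg/L.
Mass balance: 0.0041·6.5 = 1.4·Cₑ + 5.1·0.0036.
Cₑ = (0.02665 − 0.01836) / 1.4 = 0.005921 mg/L.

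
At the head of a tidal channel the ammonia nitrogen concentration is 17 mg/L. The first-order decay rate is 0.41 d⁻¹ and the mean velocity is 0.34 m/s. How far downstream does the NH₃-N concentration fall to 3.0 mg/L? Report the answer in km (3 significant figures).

124 km

From C = C₀·e^(−kt), t = ln(C₀/C)/k = ln(17/3.0)/0.41 = 1.735/0.41 = 4.231 d.
Distance = v·t = 0.34 m/s × 3.655e+05 s = 1.243e+05 m = 124.3 km.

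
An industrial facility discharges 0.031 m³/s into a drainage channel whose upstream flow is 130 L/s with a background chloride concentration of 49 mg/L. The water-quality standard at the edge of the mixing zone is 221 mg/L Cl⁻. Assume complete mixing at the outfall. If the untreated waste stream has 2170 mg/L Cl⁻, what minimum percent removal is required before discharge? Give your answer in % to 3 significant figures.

56.6 %

130 L/s = 0.13 m³/s.
Mass balance: 221·0.161 = 0.031·Cₑ + 0.13·49.
Cₑ = (35.58 − 6.37) / 0.031 = 942.3 mg/L.
Required removal = 1 − 942.3/2170 = 56.58 %.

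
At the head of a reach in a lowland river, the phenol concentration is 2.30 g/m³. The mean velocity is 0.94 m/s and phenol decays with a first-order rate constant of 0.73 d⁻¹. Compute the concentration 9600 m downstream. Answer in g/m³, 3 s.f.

Travel time t = 9600 m / 0.94 m/s = 9600/0.94 = 1.021e+04 s = 0.1182 d.
First-order decay: C = 2.30·exp(−0.73·0.1182) = 2.30·0.9173 = 2.11 g/m³.

2.11 g/m³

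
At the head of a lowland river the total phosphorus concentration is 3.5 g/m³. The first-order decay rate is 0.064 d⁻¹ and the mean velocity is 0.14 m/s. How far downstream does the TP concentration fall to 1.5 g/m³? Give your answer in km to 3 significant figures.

160 km

From C = C₀·e^(−kt), t = ln(C₀/C)/k = ln(3.5/1.5)/0.064 = 0.8473/0.064 = 13.24 d.
Distance = v·t = 0.14 m/s × 1.144e+06 s = 1.601e+05 m = 160.1 km.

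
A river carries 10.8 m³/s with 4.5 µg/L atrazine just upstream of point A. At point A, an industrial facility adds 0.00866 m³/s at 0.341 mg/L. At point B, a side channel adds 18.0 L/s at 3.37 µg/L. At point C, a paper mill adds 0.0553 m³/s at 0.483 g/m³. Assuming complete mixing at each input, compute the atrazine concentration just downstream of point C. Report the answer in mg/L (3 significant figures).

4.5 µg/L = 0.0045 mg/L.
After input A: C = (10.8·0.0045 + 0.00866·0.341) / 10.81 = 0.00477 mg/L.
18.0 L/s = 0.018 m³/s.
3.37 µg/L = 0.00337 mg/L.
After input B: C = (10.81·0.00477 + 0.018·0.00337) / 10.83 = 0.004767 mg/L.
After input C: C = (10.83·0.004767 + 0.0553·0.483) / 10.88 = 0.007198 mg/L.

0.00720 mg/L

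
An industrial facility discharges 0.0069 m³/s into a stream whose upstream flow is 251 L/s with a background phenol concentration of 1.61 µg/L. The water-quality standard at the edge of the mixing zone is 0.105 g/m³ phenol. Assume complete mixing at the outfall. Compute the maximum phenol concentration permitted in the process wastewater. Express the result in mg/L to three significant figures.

3.87 mg/L

251 L/s = 0.251 m³/s.
1.61 µg/L = 0.00161 mg/L.
Mass balance: 0.105·0.2579 = 0.0069·Cₑ + 0.251·0.00161.
Cₑ = (0.02708 − 0.0004041) / 0.0069 = 3.866 mg/L.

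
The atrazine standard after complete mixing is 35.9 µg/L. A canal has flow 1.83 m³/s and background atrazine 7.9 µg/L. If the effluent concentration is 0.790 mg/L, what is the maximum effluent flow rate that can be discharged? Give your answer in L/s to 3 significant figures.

7.9 µg/L = 0.0079 mg/L.
35.9 µg/L = 0.0359 mg/L.
Mass balance at complete mixing: C_std·(Q_w + Q_r) = Q_w·C_e + Q_r·C_b.
Rearranging, Q_w = Q_r·(C_std − C_b)/(C_e − C_std) = 1.83·(0.0359 − 0.0079) / (0.79 − 0.0359) = 0.06795 m³/s.
= 67.95 L/s.

67.9 L/s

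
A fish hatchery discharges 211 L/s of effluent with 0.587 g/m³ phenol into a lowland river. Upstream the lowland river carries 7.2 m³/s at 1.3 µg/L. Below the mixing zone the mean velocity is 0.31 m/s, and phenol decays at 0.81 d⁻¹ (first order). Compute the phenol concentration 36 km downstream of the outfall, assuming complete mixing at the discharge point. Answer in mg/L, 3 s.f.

0.00605 mg/L

211 L/s = 0.211 m³/s.
1.3 µg/L = 0.0013 mg/L.
After complete mixing, C₀ = (0.211·0.587 + 7.2·0.0013) / 7.411 = 0.01798 mg/L.
Travel time t = 3.6e+04 m / 0.31 m/s = 1.161e+05 s = 1.344 d.
C = 0.01798·exp(−0.81·1.344) = 0.01798·0.3367 = 0.006051 mg/L.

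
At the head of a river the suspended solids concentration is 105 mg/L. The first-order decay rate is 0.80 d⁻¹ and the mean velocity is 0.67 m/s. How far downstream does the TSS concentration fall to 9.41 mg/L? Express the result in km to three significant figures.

From C = C₀·e^(−kt), t = ln(C₀/C)/k = ln(105/9.41)/0.80 = 2.412/0.80 = 3.015 d.
Distance = v·t = 0.67 m/s × 2.605e+05 s = 1.745e+05 m = 174.5 km.

175 km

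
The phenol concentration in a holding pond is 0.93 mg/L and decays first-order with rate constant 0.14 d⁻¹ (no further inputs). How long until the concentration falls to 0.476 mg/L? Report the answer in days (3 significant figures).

4.78 d

t = ln(C₀/C)/k = ln(0.93/0.476)/0.14 = 0.6698/0.14 = 4.784 d.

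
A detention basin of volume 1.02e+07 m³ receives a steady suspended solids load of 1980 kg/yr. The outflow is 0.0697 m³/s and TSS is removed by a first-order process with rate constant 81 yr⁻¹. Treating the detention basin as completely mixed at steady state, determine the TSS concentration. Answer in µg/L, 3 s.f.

Outflow Q = 0.0697 m³/s × 3.156e+07 s/yr = 2.2e+06 m³/yr.
Steady-state CSTR mass balance: W = Q·C + k·V·C, so C = W/(Q + kV).
Q + kV = 2.2e+06 + 81·1.02e+07 = 8.284e+08 m³/yr.
C = 1980/8.284e+08 = 2.39e-06 kg/m³ = 0.00239 mg/L = 2.39 µg/L.

2.39 µg/L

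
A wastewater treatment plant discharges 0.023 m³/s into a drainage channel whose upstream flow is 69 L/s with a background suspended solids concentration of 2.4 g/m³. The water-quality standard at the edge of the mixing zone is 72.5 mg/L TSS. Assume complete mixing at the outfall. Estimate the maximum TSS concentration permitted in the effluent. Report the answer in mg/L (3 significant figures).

283 mg/L

69 L/s = 0.069 m³/s.
Mass balance: 72.5·0.092 = 0.023·Cₑ + 0.069·2.4.
Cₑ = (6.67 − 0.1656) / 0.023 = 282.8 mg/L.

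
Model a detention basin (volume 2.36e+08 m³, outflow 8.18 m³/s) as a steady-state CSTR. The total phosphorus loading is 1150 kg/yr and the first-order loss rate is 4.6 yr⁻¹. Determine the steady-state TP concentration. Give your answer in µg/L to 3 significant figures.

Outflow Q = 8.18 m³/s × 3.156e+07 s/yr = 2.581e+08 m³/yr.
Steady-state CSTR mass balance: W = Q·C + k·V·C, so C = W/(Q + kV).
Q + kV = 2.581e+08 + 4.6·2.36e+08 = 1.344e+09 m³/yr.
C = 1150/1.344e+09 = 8.558e-07 kg/m³ = 0.0008558 mg/L = 0.8558 µg/L.

0.856 µg/L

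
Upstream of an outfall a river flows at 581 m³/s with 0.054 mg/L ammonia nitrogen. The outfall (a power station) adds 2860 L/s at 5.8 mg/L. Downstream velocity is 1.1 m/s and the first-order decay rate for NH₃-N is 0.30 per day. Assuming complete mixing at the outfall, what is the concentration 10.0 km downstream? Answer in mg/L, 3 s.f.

0.0796 mg/L

2860 L/s = 2.86 m³/s.
After complete mixing, C₀ = (2.86·5.8 + 581·0.054) / 583.9 = 0.08215 mg/L.
Travel time t = 1e+04 m / 1.1 m/s = 9091 s = 0.1052 d.
C = 0.08215·exp(−0.30·0.1052) = 0.08215·0.9689 = 0.07959 mg/L.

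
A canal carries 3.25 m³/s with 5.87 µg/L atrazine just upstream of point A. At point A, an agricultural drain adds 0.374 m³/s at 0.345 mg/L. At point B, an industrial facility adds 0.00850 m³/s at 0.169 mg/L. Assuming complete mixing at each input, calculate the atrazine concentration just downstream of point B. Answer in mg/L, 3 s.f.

0.0412 mg/L

5.87 µg/L = 0.00587 mg/L.
After input A: C = (3.25·0.00587 + 0.374·0.345) / 3.624 = 0.04087 mg/L.
After input B: C = (3.624·0.04087 + 0.0085·0.169) / 3.633 = 0.04117 mg/L.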